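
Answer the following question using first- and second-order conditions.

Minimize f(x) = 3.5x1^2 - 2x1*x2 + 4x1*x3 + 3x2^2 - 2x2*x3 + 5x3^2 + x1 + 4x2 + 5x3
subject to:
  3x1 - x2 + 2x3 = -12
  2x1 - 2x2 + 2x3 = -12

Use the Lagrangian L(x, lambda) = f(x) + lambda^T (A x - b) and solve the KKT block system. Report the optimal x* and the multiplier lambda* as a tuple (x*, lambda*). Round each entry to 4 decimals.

Form the Lagrangian:
  L(x, lambda) = (1/2) x^T Q x + c^T x + lambda^T (A x - b)
Stationarity (grad_x L = 0): Q x + c + A^T lambda = 0.
Primal feasibility: A x = b.

This gives the KKT block system:
  [ Q   A^T ] [ x     ]   [-c ]
  [ A    0  ] [ lambda ] = [ b ]

Solving the linear system:
  x*      = (-2.1515, 2.1515, -1.697)
  lambda* = (0.2727, 12.1667)
  f(x*)   = 73.6212

x* = (-2.1515, 2.1515, -1.697), lambda* = (0.2727, 12.1667)


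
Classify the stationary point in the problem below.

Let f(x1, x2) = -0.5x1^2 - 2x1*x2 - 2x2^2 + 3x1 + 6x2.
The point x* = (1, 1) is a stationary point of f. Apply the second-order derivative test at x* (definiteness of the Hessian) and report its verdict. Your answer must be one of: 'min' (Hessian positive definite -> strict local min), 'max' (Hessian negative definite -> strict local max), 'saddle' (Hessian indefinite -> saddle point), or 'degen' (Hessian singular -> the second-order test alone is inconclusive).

Compute the Hessian H = grad^2 f:
  H = [[-1, -2], [-2, -4]]
Verify stationarity: grad f(x*) = H x* + g = (0, 0).
Eigenvalues of H: -5, 0.
H has a zero eigenvalue (singular; negative semidefinite but not definite), so H is neither positive definite, negative definite, nor indefinite. The second-order test alone is inconclusive -> degen.
(Indeed, f is constant along the null direction of H through x*, so x* is not a strict local extremum.)

degen


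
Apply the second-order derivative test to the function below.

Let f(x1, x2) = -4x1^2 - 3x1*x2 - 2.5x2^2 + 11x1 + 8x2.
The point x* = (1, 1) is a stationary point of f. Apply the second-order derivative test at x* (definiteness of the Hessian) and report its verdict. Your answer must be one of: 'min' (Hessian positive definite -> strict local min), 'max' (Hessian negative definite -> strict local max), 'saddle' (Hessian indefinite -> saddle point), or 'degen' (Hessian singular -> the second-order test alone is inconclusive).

Compute the Hessian H = grad^2 f:
  H = [[-8, -3], [-3, -5]]
Verify stationarity: grad f(x*) = H x* + g = (0, 0).
Eigenvalues of H: -9.8541, -3.1459.
Both eigenvalues < 0, so H is negative definite -> x* is a strict local max.

max


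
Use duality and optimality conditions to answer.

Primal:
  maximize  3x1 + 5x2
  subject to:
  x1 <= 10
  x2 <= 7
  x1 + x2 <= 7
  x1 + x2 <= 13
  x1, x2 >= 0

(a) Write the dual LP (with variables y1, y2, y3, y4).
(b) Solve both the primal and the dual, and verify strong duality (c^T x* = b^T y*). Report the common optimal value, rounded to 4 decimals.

The standard primal-dual pair for 'max c^T x s.t. A x <= b, x >= 0' is:
  Dual:  min b^T y  s.t.  A^T y >= c,  y >= 0.

So the dual LP is:
  minimize  10y1 + 7y2 + 7y3 + 13y4
  subject to:
    y1 + y3 + y4 >= 3
    y2 + y3 + y4 >= 5
    y1, y2, y3, y4 >= 0

Solving the primal: x* = (0, 7).
  primal value c^T x* = 35.
Solving the dual: y* = (0, 2, 3, 0).
  dual value b^T y* = 35.
Strong duality: c^T x* = b^T y*. Confirmed.

35


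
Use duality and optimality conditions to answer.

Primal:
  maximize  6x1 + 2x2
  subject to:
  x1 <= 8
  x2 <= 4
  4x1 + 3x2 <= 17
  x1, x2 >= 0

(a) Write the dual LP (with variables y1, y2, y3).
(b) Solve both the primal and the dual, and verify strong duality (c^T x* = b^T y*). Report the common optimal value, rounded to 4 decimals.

The standard primal-dual pair for 'max c^T x s.t. A x <= b, x >= 0' is:
  Dual:  min b^T y  s.t.  A^T y >= c,  y >= 0.

So the dual LP is:
  minimize  8y1 + 4y2 + 17y3
  subject to:
    y1 + 4y3 >= 6
    y2 + 3y3 >= 2
    y1, y2, y3 >= 0

Solving the primal: x* = (4.25, 0).
  primal value c^T x* = 25.5.
Solving the dual: y* = (0, 0, 1.5).
  dual value b^T y* = 25.5.
Strong duality: c^T x* = b^T y*. Confirmed.

25.5


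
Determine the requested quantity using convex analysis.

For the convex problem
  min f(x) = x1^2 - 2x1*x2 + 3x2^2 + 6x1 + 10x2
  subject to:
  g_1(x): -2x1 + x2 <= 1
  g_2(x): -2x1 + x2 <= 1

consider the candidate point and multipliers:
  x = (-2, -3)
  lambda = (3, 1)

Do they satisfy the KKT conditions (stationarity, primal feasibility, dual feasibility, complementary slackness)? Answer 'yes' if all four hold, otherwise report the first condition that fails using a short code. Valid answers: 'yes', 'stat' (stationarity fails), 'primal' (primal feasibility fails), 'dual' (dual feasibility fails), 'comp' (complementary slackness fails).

Gradient of f: grad f(x) = Q x + c = (8, -4)
Constraint values g_i(x) = a_i^T x - b_i:
  g_1((-2, -3)) = 0
  g_2((-2, -3)) = 0
Stationarity residual: grad f(x) + sum_i lambda_i a_i = (0, 0)
  -> stationarity OK
Primal feasibility (all g_i <= 0): OK
Dual feasibility (all lambda_i >= 0): OK
Complementary slackness (lambda_i * g_i(x) = 0 for all i): OK

Verdict: yes, KKT holds.

yes


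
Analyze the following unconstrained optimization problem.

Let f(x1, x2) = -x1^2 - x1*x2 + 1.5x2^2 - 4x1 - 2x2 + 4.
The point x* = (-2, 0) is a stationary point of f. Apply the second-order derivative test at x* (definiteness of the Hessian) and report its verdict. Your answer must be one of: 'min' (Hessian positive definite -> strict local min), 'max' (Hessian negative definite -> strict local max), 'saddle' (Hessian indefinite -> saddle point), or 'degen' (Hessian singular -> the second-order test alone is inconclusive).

Compute the Hessian H = grad^2 f:
  H = [[-2, -1], [-1, 3]]
Verify stationarity: grad f(x*) = H x* + g = (0, 0).
Eigenvalues of H: -2.1926, 3.1926.
Eigenvalues have mixed signs, so H is indefinite -> x* is a saddle point.

saddle


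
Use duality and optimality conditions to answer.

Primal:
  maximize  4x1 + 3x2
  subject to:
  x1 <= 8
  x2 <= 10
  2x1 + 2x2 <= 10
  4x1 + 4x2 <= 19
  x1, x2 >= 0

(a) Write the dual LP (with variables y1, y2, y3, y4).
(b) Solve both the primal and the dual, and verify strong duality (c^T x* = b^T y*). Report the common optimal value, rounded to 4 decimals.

The standard primal-dual pair for 'max c^T x s.t. A x <= b, x >= 0' is:
  Dual:  min b^T y  s.t.  A^T y >= c,  y >= 0.

So the dual LP is:
  minimize  8y1 + 10y2 + 10y3 + 19y4
  subject to:
    y1 + 2y3 + 4y4 >= 4
    y2 + 2y3 + 4y4 >= 3
    y1, y2, y3, y4 >= 0

Solving the primal: x* = (4.75, 0).
  primal value c^T x* = 19.
Solving the dual: y* = (0, 0, 0, 1).
  dual value b^T y* = 19.
Strong duality: c^T x* = b^T y*. Confirmed.

19


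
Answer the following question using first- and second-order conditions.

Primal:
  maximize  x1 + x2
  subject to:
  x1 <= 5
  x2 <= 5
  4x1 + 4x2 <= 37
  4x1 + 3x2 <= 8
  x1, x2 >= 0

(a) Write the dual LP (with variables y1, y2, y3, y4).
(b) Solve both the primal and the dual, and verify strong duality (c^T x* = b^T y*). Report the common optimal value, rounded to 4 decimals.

The standard primal-dual pair for 'max c^T x s.t. A x <= b, x >= 0' is:
  Dual:  min b^T y  s.t.  A^T y >= c,  y >= 0.

So the dual LP is:
  minimize  5y1 + 5y2 + 37y3 + 8y4
  subject to:
    y1 + 4y3 + 4y4 >= 1
    y2 + 4y3 + 3y4 >= 1
    y1, y2, y3, y4 >= 0

Solving the primal: x* = (0, 2.6667).
  primal value c^T x* = 2.6667.
Solving the dual: y* = (0, 0, 0, 0.3333).
  dual value b^T y* = 2.6667.
Strong duality: c^T x* = b^T y*. Confirmed.

2.6667


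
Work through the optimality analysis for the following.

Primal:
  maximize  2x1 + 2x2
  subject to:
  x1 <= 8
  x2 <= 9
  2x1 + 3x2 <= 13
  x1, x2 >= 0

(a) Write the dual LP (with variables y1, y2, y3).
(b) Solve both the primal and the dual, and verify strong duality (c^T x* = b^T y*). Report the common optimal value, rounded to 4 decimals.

The standard primal-dual pair for 'max c^T x s.t. A x <= b, x >= 0' is:
  Dual:  min b^T y  s.t.  A^T y >= c,  y >= 0.

So the dual LP is:
  minimize  8y1 + 9y2 + 13y3
  subject to:
    y1 + 2y3 >= 2
    y2 + 3y3 >= 2
    y1, y2, y3 >= 0

Solving the primal: x* = (6.5, 0).
  primal value c^T x* = 13.
Solving the dual: y* = (0, 0, 1).
  dual value b^T y* = 13.
Strong duality: c^T x* = b^T y*. Confirmed.

13


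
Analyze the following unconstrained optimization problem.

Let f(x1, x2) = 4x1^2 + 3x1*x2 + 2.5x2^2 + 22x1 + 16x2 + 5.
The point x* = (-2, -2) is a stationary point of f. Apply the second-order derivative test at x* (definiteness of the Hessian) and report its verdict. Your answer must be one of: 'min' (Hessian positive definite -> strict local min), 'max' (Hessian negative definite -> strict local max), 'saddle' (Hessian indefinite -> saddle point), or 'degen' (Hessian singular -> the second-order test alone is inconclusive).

Compute the Hessian H = grad^2 f:
  H = [[8, 3], [3, 5]]
Verify stationarity: grad f(x*) = H x* + g = (0, 0).
Eigenvalues of H: 3.1459, 9.8541.
Both eigenvalues > 0, so H is positive definite -> x* is a strict local min.

min


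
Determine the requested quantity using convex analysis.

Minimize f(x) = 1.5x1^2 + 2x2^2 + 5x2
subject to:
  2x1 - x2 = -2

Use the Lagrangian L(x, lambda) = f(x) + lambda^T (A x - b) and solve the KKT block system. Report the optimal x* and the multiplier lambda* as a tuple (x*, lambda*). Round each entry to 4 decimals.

Form the Lagrangian:
  L(x, lambda) = (1/2) x^T Q x + c^T x + lambda^T (A x - b)
Stationarity (grad_x L = 0): Q x + c + A^T lambda = 0.
Primal feasibility: A x = b.

This gives the KKT block system:
  [ Q   A^T ] [ x     ]   [-c ]
  [ A    0  ] [ lambda ] = [ b ]

Solving the linear system:
  x*      = (-1.3684, -0.7368)
  lambda* = (2.0526)
  f(x*)   = 0.2105

x* = (-1.3684, -0.7368), lambda* = (2.0526)


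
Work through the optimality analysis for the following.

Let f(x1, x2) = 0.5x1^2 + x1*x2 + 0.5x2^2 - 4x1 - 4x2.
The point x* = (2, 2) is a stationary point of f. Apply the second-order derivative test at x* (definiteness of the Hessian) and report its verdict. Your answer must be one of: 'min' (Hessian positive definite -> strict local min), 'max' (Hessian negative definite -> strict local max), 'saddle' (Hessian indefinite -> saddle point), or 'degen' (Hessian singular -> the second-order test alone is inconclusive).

Compute the Hessian H = grad^2 f:
  H = [[1, 1], [1, 1]]
Verify stationarity: grad f(x*) = H x* + g = (0, 0).
Eigenvalues of H: 0, 2.
H has a zero eigenvalue (singular; positive semidefinite but not definite), so H is neither positive definite, negative definite, nor indefinite. The second-order test alone is inconclusive -> degen.
(Indeed, f is constant along the null direction of H through x*, so x* is not a strict local extremum.)

degen


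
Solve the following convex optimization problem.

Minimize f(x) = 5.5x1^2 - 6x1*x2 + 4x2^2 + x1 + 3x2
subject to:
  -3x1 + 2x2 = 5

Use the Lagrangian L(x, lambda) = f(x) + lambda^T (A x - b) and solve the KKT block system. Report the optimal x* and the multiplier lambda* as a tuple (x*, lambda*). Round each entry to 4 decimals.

Form the Lagrangian:
  L(x, lambda) = (1/2) x^T Q x + c^T x + lambda^T (A x - b)
Stationarity (grad_x L = 0): Q x + c + A^T lambda = 0.
Primal feasibility: A x = b.

This gives the KKT block system:
  [ Q   A^T ] [ x     ]   [-c ]
  [ A    0  ] [ lambda ] = [ b ]

Solving the linear system:
  x*      = (-1.8636, -0.2955)
  lambda* = (-5.9091)
  f(x*)   = 13.3977

x* = (-1.8636, -0.2955), lambda* = (-5.9091)


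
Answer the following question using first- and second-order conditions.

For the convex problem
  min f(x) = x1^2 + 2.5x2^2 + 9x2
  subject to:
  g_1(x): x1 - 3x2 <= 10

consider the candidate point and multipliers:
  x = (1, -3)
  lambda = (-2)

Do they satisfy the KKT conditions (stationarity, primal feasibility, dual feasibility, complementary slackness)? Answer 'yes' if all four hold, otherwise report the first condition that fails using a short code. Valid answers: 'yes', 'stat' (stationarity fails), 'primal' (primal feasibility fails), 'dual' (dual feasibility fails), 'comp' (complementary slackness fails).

Gradient of f: grad f(x) = Q x + c = (2, -6)
Constraint values g_i(x) = a_i^T x - b_i:
  g_1((1, -3)) = 0
Stationarity residual: grad f(x) + sum_i lambda_i a_i = (0, 0)
  -> stationarity OK
Primal feasibility (all g_i <= 0): OK
Dual feasibility (all lambda_i >= 0): FAILS
Complementary slackness (lambda_i * g_i(x) = 0 for all i): OK

Verdict: the first failing condition is dual_feasibility -> dual.

dual


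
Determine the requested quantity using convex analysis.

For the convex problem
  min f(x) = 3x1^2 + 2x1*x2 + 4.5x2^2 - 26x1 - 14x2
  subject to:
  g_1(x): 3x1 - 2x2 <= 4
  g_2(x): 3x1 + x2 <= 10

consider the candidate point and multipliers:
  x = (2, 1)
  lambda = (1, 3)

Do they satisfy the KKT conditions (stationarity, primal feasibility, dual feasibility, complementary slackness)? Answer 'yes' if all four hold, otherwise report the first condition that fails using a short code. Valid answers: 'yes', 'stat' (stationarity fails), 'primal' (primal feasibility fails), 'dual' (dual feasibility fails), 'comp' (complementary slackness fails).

Gradient of f: grad f(x) = Q x + c = (-12, -1)
Constraint values g_i(x) = a_i^T x - b_i:
  g_1((2, 1)) = 0
  g_2((2, 1)) = -3
Stationarity residual: grad f(x) + sum_i lambda_i a_i = (0, 0)
  -> stationarity OK
Primal feasibility (all g_i <= 0): OK
Dual feasibility (all lambda_i >= 0): OK
Complementary slackness (lambda_i * g_i(x) = 0 for all i): FAILS

Verdict: the first failing condition is complementary_slackness -> comp.

comp


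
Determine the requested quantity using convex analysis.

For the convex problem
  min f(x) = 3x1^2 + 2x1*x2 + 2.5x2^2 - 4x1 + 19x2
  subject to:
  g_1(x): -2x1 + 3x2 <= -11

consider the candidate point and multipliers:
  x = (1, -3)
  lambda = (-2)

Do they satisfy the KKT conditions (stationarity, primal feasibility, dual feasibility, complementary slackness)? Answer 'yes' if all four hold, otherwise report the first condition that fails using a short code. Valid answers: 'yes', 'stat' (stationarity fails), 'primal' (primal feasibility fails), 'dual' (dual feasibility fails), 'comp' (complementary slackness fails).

Gradient of f: grad f(x) = Q x + c = (-4, 6)
Constraint values g_i(x) = a_i^T x - b_i:
  g_1((1, -3)) = 0
Stationarity residual: grad f(x) + sum_i lambda_i a_i = (0, 0)
  -> stationarity OK
Primal feasibility (all g_i <= 0): OK
Dual feasibility (all lambda_i >= 0): FAILS
Complementary slackness (lambda_i * g_i(x) = 0 for all i): OK

Verdict: the first failing condition is dual_feasibility -> dual.

dual


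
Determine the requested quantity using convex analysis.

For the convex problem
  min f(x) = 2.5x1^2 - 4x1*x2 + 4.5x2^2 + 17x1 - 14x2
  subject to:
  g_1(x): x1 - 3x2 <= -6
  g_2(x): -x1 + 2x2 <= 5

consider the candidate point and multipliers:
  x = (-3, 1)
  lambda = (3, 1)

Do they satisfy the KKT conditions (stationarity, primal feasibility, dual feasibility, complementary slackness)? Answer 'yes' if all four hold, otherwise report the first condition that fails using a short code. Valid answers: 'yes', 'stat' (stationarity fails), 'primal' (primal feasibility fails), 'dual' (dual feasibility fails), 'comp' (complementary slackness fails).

Gradient of f: grad f(x) = Q x + c = (-2, 7)
Constraint values g_i(x) = a_i^T x - b_i:
  g_1((-3, 1)) = 0
  g_2((-3, 1)) = 0
Stationarity residual: grad f(x) + sum_i lambda_i a_i = (0, 0)
  -> stationarity OK
Primal feasibility (all g_i <= 0): OK
Dual feasibility (all lambda_i >= 0): OK
Complementary slackness (lambda_i * g_i(x) = 0 for all i): OK

Verdict: yes, KKT holds.

yes


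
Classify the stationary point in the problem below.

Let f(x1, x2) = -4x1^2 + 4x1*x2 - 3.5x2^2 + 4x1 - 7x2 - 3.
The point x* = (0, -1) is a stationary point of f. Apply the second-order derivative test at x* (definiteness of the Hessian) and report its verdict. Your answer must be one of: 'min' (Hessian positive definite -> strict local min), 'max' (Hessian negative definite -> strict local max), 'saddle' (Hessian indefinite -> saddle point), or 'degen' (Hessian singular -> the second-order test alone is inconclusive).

Compute the Hessian H = grad^2 f:
  H = [[-8, 4], [4, -7]]
Verify stationarity: grad f(x*) = H x* + g = (0, 0).
Eigenvalues of H: -11.5311, -3.4689.
Both eigenvalues < 0, so H is negative definite -> x* is a strict local max.

max


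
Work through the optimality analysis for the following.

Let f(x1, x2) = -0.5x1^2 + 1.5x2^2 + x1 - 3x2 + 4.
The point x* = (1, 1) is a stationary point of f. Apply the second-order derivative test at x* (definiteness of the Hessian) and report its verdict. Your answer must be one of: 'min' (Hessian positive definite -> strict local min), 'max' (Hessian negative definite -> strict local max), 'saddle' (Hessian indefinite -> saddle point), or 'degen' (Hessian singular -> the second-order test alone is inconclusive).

Compute the Hessian H = grad^2 f:
  H = [[-1, 0], [0, 3]]
Verify stationarity: grad f(x*) = H x* + g = (0, 0).
Eigenvalues of H: -1, 3.
Eigenvalues have mixed signs, so H is indefinite -> x* is a saddle point.

saddle


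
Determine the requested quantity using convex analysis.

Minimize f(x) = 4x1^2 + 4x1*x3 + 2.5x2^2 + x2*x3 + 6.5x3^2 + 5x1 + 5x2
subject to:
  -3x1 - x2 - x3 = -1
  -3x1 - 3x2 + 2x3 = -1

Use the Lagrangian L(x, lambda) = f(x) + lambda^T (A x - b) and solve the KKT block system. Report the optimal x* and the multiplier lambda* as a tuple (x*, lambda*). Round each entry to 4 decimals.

Form the Lagrangian:
  L(x, lambda) = (1/2) x^T Q x + c^T x + lambda^T (A x - b)
Stationarity (grad_x L = 0): Q x + c + A^T lambda = 0.
Primal feasibility: A x = b.

This gives the KKT block system:
  [ Q   A^T ] [ x     ]   [-c ]
  [ A    0  ] [ lambda ] = [ b ]

Solving the linear system:
  x*      = (0.4113, -0.1403, -0.0935)
  lambda* = (1.8555, 0.7832)
  f(x*)   = 1.9968

x* = (0.4113, -0.1403, -0.0935), lambda* = (1.8555, 0.7832)


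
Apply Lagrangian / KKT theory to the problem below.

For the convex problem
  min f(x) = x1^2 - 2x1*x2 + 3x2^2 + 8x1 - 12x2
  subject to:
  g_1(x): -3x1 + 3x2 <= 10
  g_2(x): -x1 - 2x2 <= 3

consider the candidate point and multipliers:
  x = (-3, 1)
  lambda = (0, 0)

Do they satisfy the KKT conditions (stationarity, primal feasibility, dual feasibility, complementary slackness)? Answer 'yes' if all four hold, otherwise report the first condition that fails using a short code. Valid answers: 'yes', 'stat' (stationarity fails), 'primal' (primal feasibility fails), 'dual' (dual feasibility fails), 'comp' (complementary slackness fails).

Gradient of f: grad f(x) = Q x + c = (0, 0)
Constraint values g_i(x) = a_i^T x - b_i:
  g_1((-3, 1)) = 2
  g_2((-3, 1)) = -2
Stationarity residual: grad f(x) + sum_i lambda_i a_i = (0, 0)
  -> stationarity OK
Primal feasibility (all g_i <= 0): FAILS
Dual feasibility (all lambda_i >= 0): OK
Complementary slackness (lambda_i * g_i(x) = 0 for all i): OK

Verdict: the first failing condition is primal_feasibility -> primal.

primal


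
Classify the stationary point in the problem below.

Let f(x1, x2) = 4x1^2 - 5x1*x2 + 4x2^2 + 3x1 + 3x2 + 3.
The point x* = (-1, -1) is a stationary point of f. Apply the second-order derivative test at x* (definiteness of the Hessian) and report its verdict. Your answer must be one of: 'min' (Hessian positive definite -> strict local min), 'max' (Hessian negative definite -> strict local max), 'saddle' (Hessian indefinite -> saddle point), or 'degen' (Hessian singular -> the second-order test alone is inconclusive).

Compute the Hessian H = grad^2 f:
  H = [[8, -5], [-5, 8]]
Verify stationarity: grad f(x*) = H x* + g = (0, 0).
Eigenvalues of H: 3, 13.
Both eigenvalues > 0, so H is positive definite -> x* is a strict local min.

min


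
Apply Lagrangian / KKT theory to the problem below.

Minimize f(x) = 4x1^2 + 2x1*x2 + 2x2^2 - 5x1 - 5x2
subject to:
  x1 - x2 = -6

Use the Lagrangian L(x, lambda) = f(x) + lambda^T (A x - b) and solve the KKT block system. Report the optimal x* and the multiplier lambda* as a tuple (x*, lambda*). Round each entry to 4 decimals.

Form the Lagrangian:
  L(x, lambda) = (1/2) x^T Q x + c^T x + lambda^T (A x - b)
Stationarity (grad_x L = 0): Q x + c + A^T lambda = 0.
Primal feasibility: A x = b.

This gives the KKT block system:
  [ Q   A^T ] [ x     ]   [-c ]
  [ A    0  ] [ lambda ] = [ b ]

Solving the linear system:
  x*      = (-1.625, 4.375)
  lambda* = (9.25)
  f(x*)   = 20.875

x* = (-1.625, 4.375), lambda* = (9.25)


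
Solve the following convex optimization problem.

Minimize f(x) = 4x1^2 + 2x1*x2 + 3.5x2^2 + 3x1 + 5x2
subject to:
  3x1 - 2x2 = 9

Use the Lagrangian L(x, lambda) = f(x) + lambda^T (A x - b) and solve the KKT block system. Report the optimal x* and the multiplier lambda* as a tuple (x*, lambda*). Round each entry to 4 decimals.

Form the Lagrangian:
  L(x, lambda) = (1/2) x^T Q x + c^T x + lambda^T (A x - b)
Stationarity (grad_x L = 0): Q x + c + A^T lambda = 0.
Primal feasibility: A x = b.

This gives the KKT block system:
  [ Q   A^T ] [ x     ]   [-c ]
  [ A    0  ] [ lambda ] = [ b ]

Solving the linear system:
  x*      = (1.5378, -2.1933)
  lambda* = (-3.6387)
  f(x*)   = 13.1975

x* = (1.5378, -2.1933), lambda* = (-3.6387)


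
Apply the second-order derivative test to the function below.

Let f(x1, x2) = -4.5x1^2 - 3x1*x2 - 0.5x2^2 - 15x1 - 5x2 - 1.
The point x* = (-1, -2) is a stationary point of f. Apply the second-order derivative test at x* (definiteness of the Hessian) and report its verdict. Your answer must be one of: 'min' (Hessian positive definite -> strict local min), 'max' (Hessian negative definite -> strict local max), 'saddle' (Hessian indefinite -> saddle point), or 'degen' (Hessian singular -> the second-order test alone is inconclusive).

Compute the Hessian H = grad^2 f:
  H = [[-9, -3], [-3, -1]]
Verify stationarity: grad f(x*) = H x* + g = (0, 0).
Eigenvalues of H: -10, 0.
H has a zero eigenvalue (singular; negative semidefinite but not definite), so H is neither positive definite, negative definite, nor indefinite. The second-order test alone is inconclusive -> degen.
(Indeed, f is constant along the null direction of H through x*, so x* is not a strict local extremum.)

degen


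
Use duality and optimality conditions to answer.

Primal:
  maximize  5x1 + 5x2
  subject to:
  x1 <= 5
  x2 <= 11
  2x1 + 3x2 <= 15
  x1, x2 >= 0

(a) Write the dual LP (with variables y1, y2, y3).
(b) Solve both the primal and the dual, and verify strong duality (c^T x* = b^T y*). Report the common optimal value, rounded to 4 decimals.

The standard primal-dual pair for 'max c^T x s.t. A x <= b, x >= 0' is:
  Dual:  min b^T y  s.t.  A^T y >= c,  y >= 0.

So the dual LP is:
  minimize  5y1 + 11y2 + 15y3
  subject to:
    y1 + 2y3 >= 5
    y2 + 3y3 >= 5
    y1, y2, y3 >= 0

Solving the primal: x* = (5, 1.6667).
  primal value c^T x* = 33.3333.
Solving the dual: y* = (1.6667, 0, 1.6667).
  dual value b^T y* = 33.3333.
Strong duality: c^T x* = b^T y*. Confirmed.

33.3333


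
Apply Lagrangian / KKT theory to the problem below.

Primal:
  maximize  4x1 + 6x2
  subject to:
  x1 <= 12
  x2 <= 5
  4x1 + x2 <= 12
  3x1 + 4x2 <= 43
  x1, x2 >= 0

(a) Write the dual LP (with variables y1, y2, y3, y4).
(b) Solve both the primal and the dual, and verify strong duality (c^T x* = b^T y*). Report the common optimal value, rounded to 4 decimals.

The standard primal-dual pair for 'max c^T x s.t. A x <= b, x >= 0' is:
  Dual:  min b^T y  s.t.  A^T y >= c,  y >= 0.

So the dual LP is:
  minimize  12y1 + 5y2 + 12y3 + 43y4
  subject to:
    y1 + 4y3 + 3y4 >= 4
    y2 + y3 + 4y4 >= 6
    y1, y2, y3, y4 >= 0

Solving the primal: x* = (1.75, 5).
  primal value c^T x* = 37.
Solving the dual: y* = (0, 5, 1, 0).
  dual value b^T y* = 37.
Strong duality: c^T x* = b^T y*. Confirmed.

37


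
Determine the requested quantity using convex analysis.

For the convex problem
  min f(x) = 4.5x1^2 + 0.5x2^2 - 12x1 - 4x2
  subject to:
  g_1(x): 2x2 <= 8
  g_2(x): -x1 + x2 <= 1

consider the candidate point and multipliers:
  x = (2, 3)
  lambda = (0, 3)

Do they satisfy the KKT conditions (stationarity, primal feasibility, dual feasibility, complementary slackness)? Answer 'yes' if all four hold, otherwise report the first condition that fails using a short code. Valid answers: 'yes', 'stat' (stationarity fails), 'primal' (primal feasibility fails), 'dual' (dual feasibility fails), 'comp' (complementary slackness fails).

Gradient of f: grad f(x) = Q x + c = (6, -1)
Constraint values g_i(x) = a_i^T x - b_i:
  g_1((2, 3)) = -2
  g_2((2, 3)) = 0
Stationarity residual: grad f(x) + sum_i lambda_i a_i = (3, 2)
  -> stationarity FAILS
Primal feasibility (all g_i <= 0): OK
Dual feasibility (all lambda_i >= 0): OK
Complementary slackness (lambda_i * g_i(x) = 0 for all i): OK

Verdict: the first failing condition is stationarity -> stat.

stat


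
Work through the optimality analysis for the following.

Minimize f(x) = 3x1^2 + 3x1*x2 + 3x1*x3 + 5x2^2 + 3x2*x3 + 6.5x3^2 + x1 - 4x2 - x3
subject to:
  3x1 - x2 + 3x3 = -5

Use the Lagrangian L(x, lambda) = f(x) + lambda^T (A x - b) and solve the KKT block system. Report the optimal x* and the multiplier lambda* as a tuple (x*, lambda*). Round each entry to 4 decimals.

Form the Lagrangian:
  L(x, lambda) = (1/2) x^T Q x + c^T x + lambda^T (A x - b)
Stationarity (grad_x L = 0): Q x + c + A^T lambda = 0.
Primal feasibility: A x = b.

This gives the KKT block system:
  [ Q   A^T ] [ x     ]   [-c ]
  [ A    0  ] [ lambda ] = [ b ]

Solving the linear system:
  x*      = (-1.1962, 0.9348, -0.1589)
  lambda* = (1.2831)
  f(x*)   = 0.8194

x* = (-1.1962, 0.9348, -0.1589), lambda* = (1.2831)


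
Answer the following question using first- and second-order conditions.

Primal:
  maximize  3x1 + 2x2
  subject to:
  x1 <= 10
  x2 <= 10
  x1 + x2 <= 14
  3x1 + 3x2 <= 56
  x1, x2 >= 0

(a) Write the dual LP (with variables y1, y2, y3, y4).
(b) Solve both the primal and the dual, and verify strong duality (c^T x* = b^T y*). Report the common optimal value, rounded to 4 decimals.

The standard primal-dual pair for 'max c^T x s.t. A x <= b, x >= 0' is:
  Dual:  min b^T y  s.t.  A^T y >= c,  y >= 0.

So the dual LP is:
  minimize  10y1 + 10y2 + 14y3 + 56y4
  subject to:
    y1 + y3 + 3y4 >= 3
    y2 + y3 + 3y4 >= 2
    y1, y2, y3, y4 >= 0

Solving the primal: x* = (10, 4).
  primal value c^T x* = 38.
Solving the dual: y* = (1, 0, 2, 0).
  dual value b^T y* = 38.
Strong duality: c^T x* = b^T y*. Confirmed.

38


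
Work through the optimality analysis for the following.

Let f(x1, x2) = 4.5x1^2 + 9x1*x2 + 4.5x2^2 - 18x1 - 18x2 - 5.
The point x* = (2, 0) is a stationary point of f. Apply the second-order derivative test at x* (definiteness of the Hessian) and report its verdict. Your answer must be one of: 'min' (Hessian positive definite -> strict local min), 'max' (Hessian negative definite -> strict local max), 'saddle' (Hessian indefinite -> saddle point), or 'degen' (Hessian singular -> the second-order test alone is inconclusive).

Compute the Hessian H = grad^2 f:
  H = [[9, 9], [9, 9]]
Verify stationarity: grad f(x*) = H x* + g = (0, 0).
Eigenvalues of H: 0, 18.
H has a zero eigenvalue (singular; positive semidefinite but not definite), so H is neither positive definite, negative definite, nor indefinite. The second-order test alone is inconclusive -> degen.
(Indeed, f is constant along the null direction of H through x*, so x* is not a strict local extremum.)

degen


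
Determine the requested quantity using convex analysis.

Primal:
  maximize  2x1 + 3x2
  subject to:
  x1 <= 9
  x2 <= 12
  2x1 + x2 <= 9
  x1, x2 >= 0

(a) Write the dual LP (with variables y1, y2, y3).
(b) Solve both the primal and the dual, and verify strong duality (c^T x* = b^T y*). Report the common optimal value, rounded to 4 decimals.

The standard primal-dual pair for 'max c^T x s.t. A x <= b, x >= 0' is:
  Dual:  min b^T y  s.t.  A^T y >= c,  y >= 0.

So the dual LP is:
  minimize  9y1 + 12y2 + 9y3
  subject to:
    y1 + 2y3 >= 2
    y2 + y3 >= 3
    y1, y2, y3 >= 0

Solving the primal: x* = (0, 9).
  primal value c^T x* = 27.
Solving the dual: y* = (0, 0, 3).
  dual value b^T y* = 27.
Strong duality: c^T x* = b^T y*. Confirmed.

27


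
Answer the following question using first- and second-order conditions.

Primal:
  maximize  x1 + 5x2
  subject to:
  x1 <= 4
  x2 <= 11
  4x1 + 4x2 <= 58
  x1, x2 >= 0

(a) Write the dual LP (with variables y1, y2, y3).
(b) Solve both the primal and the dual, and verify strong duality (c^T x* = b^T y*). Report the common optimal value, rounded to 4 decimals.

The standard primal-dual pair for 'max c^T x s.t. A x <= b, x >= 0' is:
  Dual:  min b^T y  s.t.  A^T y >= c,  y >= 0.

So the dual LP is:
  minimize  4y1 + 11y2 + 58y3
  subject to:
    y1 + 4y3 >= 1
    y2 + 4y3 >= 5
    y1, y2, y3 >= 0

Solving the primal: x* = (3.5, 11).
  primal value c^T x* = 58.5.
Solving the dual: y* = (0, 4, 0.25).
  dual value b^T y* = 58.5.
Strong duality: c^T x* = b^T y*. Confirmed.

58.5


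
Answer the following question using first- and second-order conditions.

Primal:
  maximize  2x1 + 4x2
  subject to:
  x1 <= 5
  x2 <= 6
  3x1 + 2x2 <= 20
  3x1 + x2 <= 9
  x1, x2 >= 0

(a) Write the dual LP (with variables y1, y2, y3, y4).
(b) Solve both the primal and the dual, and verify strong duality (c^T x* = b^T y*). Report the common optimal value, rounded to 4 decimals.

The standard primal-dual pair for 'max c^T x s.t. A x <= b, x >= 0' is:
  Dual:  min b^T y  s.t.  A^T y >= c,  y >= 0.

So the dual LP is:
  minimize  5y1 + 6y2 + 20y3 + 9y4
  subject to:
    y1 + 3y3 + 3y4 >= 2
    y2 + 2y3 + y4 >= 4
    y1, y2, y3, y4 >= 0

Solving the primal: x* = (1, 6).
  primal value c^T x* = 26.
Solving the dual: y* = (0, 3.3333, 0, 0.6667).
  dual value b^T y* = 26.
Strong duality: c^T x* = b^T y*. Confirmed.

26


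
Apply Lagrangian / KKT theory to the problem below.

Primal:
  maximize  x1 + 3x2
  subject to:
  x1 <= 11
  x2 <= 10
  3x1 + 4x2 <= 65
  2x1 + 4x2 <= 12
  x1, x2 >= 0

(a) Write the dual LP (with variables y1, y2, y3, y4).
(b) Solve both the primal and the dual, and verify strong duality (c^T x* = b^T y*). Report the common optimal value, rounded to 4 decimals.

The standard primal-dual pair for 'max c^T x s.t. A x <= b, x >= 0' is:
  Dual:  min b^T y  s.t.  A^T y >= c,  y >= 0.

So the dual LP is:
  minimize  11y1 + 10y2 + 65y3 + 12y4
  subject to:
    y1 + 3y3 + 2y4 >= 1
    y2 + 4y3 + 4y4 >= 3
    y1, y2, y3, y4 >= 0

Solving the primal: x* = (0, 3).
  primal value c^T x* = 9.
Solving the dual: y* = (0, 0, 0, 0.75).
  dual value b^T y* = 9.
Strong duality: c^T x* = b^T y*. Confirmed.

9


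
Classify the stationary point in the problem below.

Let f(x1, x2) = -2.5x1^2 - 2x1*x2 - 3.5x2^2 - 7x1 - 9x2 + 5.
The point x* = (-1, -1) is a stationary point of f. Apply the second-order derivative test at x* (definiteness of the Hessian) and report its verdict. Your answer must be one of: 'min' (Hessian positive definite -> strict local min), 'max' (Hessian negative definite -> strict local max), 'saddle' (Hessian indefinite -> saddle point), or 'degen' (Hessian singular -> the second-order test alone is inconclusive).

Compute the Hessian H = grad^2 f:
  H = [[-5, -2], [-2, -7]]
Verify stationarity: grad f(x*) = H x* + g = (0, 0).
Eigenvalues of H: -8.2361, -3.7639.
Both eigenvalues < 0, so H is negative definite -> x* is a strict local max.

max


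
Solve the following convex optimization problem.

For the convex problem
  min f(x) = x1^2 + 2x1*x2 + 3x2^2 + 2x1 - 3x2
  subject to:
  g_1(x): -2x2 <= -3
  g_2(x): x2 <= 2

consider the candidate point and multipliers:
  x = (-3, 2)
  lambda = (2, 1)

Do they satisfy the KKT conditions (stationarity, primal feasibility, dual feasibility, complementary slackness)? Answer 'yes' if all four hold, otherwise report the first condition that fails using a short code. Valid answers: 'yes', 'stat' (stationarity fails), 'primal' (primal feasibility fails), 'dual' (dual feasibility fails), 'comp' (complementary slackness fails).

Gradient of f: grad f(x) = Q x + c = (0, 3)
Constraint values g_i(x) = a_i^T x - b_i:
  g_1((-3, 2)) = -1
  g_2((-3, 2)) = 0
Stationarity residual: grad f(x) + sum_i lambda_i a_i = (0, 0)
  -> stationarity OK
Primal feasibility (all g_i <= 0): OK
Dual feasibility (all lambda_i >= 0): OK
Complementary slackness (lambda_i * g_i(x) = 0 for all i): FAILS

Verdict: the first failing condition is complementary_slackness -> comp.

comp


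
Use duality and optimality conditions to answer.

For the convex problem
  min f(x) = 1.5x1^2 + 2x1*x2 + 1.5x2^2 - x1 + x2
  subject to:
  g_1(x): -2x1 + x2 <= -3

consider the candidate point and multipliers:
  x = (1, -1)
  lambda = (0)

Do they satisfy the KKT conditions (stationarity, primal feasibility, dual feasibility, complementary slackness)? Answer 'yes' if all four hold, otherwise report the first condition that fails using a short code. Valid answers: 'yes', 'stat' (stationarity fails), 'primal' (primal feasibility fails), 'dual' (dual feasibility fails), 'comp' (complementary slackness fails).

Gradient of f: grad f(x) = Q x + c = (0, 0)
Constraint values g_i(x) = a_i^T x - b_i:
  g_1((1, -1)) = 0
Stationarity residual: grad f(x) + sum_i lambda_i a_i = (0, 0)
  -> stationarity OK
Primal feasibility (all g_i <= 0): OK
Dual feasibility (all lambda_i >= 0): OK
Complementary slackness (lambda_i * g_i(x) = 0 for all i): OK

Verdict: yes, KKT holds.

yes


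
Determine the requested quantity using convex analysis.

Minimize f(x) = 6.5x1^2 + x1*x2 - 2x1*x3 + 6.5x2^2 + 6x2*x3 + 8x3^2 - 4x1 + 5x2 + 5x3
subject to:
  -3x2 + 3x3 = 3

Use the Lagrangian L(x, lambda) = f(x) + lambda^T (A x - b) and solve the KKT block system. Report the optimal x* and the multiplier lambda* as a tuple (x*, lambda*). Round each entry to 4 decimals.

Form the Lagrangian:
  L(x, lambda) = (1/2) x^T Q x + c^T x + lambda^T (A x - b)
Stationarity (grad_x L = 0): Q x + c + A^T lambda = 0.
Primal feasibility: A x = b.

This gives the KKT block system:
  [ Q   A^T ] [ x     ]   [-c ]
  [ A    0  ] [ lambda ] = [ b ]

Solving the linear system:
  x*      = (0.4023, -0.7707, 0.2293)
  lambda* = (-1.0802)
  f(x*)   = -0.5376

x* = (0.4023, -0.7707, 0.2293), lambda* = (-1.0802)


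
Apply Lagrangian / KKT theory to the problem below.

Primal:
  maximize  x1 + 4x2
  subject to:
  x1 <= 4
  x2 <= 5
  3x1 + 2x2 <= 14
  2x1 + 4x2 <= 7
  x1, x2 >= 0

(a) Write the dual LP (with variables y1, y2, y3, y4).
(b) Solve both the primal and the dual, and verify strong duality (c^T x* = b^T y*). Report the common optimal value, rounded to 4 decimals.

The standard primal-dual pair for 'max c^T x s.t. A x <= b, x >= 0' is:
  Dual:  min b^T y  s.t.  A^T y >= c,  y >= 0.

So the dual LP is:
  minimize  4y1 + 5y2 + 14y3 + 7y4
  subject to:
    y1 + 3y3 + 2y4 >= 1
    y2 + 2y3 + 4y4 >= 4
    y1, y2, y3, y4 >= 0

Solving the primal: x* = (0, 1.75).
  primal value c^T x* = 7.
Solving the dual: y* = (0, 0, 0, 1).
  dual value b^T y* = 7.
Strong duality: c^T x* = b^T y*. Confirmed.

7


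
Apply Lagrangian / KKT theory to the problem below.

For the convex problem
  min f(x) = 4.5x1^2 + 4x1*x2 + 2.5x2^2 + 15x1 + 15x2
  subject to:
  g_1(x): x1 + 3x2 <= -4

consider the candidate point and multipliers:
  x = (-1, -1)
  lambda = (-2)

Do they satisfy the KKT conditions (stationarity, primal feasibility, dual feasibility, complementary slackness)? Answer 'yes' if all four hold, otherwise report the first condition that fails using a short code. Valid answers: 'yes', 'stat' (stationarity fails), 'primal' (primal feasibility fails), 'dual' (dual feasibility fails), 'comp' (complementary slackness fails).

Gradient of f: grad f(x) = Q x + c = (2, 6)
Constraint values g_i(x) = a_i^T x - b_i:
  g_1((-1, -1)) = 0
Stationarity residual: grad f(x) + sum_i lambda_i a_i = (0, 0)
  -> stationarity OK
Primal feasibility (all g_i <= 0): OK
Dual feasibility (all lambda_i >= 0): FAILS
Complementary slackness (lambda_i * g_i(x) = 0 for all i): OK

Verdict: the first failing condition is dual_feasibility -> dual.

dual


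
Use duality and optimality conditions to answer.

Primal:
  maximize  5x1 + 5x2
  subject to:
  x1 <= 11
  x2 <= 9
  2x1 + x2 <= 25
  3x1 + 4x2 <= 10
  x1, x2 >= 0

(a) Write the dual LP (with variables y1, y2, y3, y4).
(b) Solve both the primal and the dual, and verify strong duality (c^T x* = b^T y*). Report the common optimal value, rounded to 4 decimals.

The standard primal-dual pair for 'max c^T x s.t. A x <= b, x >= 0' is:
  Dual:  min b^T y  s.t.  A^T y >= c,  y >= 0.

So the dual LP is:
  minimize  11y1 + 9y2 + 25y3 + 10y4
  subject to:
    y1 + 2y3 + 3y4 >= 5
    y2 + y3 + 4y4 >= 5
    y1, y2, y3, y4 >= 0

Solving the primal: x* = (3.3333, 0).
  primal value c^T x* = 16.6667.
Solving the dual: y* = (0, 0, 0, 1.6667).
  dual value b^T y* = 16.6667.
Strong duality: c^T x* = b^T y*. Confirmed.

16.6667


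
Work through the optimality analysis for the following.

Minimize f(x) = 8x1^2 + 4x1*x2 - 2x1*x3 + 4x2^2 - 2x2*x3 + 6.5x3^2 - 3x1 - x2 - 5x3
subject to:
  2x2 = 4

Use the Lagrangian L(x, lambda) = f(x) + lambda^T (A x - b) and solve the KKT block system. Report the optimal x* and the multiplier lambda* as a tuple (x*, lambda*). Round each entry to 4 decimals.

Form the Lagrangian:
  L(x, lambda) = (1/2) x^T Q x + c^T x + lambda^T (A x - b)
Stationarity (grad_x L = 0): Q x + c + A^T lambda = 0.
Primal feasibility: A x = b.

This gives the KKT block system:
  [ Q   A^T ] [ x     ]   [-c ]
  [ A    0  ] [ lambda ] = [ b ]

Solving the linear system:
  x*      = (-0.2304, 2, 0.6569)
  lambda* = (-6.3824)
  f(x*)   = 10.4681

x* = (-0.2304, 2, 0.6569), lambda* = (-6.3824)


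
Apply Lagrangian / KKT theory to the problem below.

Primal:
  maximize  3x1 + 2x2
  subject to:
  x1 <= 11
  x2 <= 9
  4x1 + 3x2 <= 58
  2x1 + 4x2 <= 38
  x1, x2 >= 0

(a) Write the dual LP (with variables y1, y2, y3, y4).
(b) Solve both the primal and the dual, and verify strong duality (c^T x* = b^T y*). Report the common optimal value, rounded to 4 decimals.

The standard primal-dual pair for 'max c^T x s.t. A x <= b, x >= 0' is:
  Dual:  min b^T y  s.t.  A^T y >= c,  y >= 0.

So the dual LP is:
  minimize  11y1 + 9y2 + 58y3 + 38y4
  subject to:
    y1 + 4y3 + 2y4 >= 3
    y2 + 3y3 + 4y4 >= 2
    y1, y2, y3, y4 >= 0

Solving the primal: x* = (11, 4).
  primal value c^T x* = 41.
Solving the dual: y* = (2, 0, 0, 0.5).
  dual value b^T y* = 41.
Strong duality: c^T x* = b^T y*. Confirmed.

41


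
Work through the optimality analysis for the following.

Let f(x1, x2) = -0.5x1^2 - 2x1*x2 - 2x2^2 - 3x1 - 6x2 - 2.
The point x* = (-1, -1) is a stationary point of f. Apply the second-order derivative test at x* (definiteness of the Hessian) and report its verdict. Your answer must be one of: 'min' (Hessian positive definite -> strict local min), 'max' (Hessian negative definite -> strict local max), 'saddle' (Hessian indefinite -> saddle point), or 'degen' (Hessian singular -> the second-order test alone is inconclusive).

Compute the Hessian H = grad^2 f:
  H = [[-1, -2], [-2, -4]]
Verify stationarity: grad f(x*) = H x* + g = (0, 0).
Eigenvalues of H: -5, 0.
H has a zero eigenvalue (singular; negative semidefinite but not definite), so H is neither positive definite, negative definite, nor indefinite. The second-order test alone is inconclusive -> degen.
(Indeed, f is constant along the null direction of H through x*, so x* is not a strict local extremum.)

degen


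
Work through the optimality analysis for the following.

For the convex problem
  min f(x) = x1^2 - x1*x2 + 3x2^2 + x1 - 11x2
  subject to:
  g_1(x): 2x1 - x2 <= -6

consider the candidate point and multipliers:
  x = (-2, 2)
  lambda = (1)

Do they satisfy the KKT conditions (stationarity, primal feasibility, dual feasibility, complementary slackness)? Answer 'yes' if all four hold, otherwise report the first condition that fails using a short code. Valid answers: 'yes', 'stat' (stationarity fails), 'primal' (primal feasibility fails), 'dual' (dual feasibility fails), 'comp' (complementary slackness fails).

Gradient of f: grad f(x) = Q x + c = (-5, 3)
Constraint values g_i(x) = a_i^T x - b_i:
  g_1((-2, 2)) = 0
Stationarity residual: grad f(x) + sum_i lambda_i a_i = (-3, 2)
  -> stationarity FAILS
Primal feasibility (all g_i <= 0): OK
Dual feasibility (all lambda_i >= 0): OK
Complementary slackness (lambda_i * g_i(x) = 0 for all i): OK

Verdict: the first failing condition is stationarity -> stat.

stat
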